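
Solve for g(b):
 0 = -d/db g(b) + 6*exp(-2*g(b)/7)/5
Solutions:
 g(b) = 7*log(-sqrt(C1 + 6*b)) - 7*log(35) + 7*log(70)/2
 g(b) = 7*log(C1 + 6*b)/2 - 7*log(35) + 7*log(70)/2


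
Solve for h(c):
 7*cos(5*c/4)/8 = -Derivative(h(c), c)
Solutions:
 h(c) = C1 - 7*sin(5*c/4)/10


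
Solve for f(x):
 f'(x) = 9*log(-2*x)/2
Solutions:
 f(x) = C1 + 9*x*log(-x)/2 + 9*x*(-1 + log(2))/2


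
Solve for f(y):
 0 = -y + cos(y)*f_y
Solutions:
 f(y) = C1 + Integral(y/cos(y), y)


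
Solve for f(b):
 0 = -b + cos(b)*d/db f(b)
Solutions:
 f(b) = C1 + Integral(b/cos(b), b)


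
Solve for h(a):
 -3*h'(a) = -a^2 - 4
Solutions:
 h(a) = C1 + a^3/9 + 4*a/3


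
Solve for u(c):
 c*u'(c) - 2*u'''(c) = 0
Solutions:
 u(c) = C1 + Integral(C2*airyai(2^(2/3)*c/2) + C3*airybi(2^(2/3)*c/2), c)


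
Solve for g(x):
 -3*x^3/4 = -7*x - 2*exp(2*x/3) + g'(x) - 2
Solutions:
 g(x) = C1 - 3*x^4/16 + 7*x^2/2 + 2*x + 3*exp(2*x/3)


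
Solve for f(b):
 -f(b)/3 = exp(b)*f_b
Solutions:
 f(b) = C1*exp(exp(-b)/3)


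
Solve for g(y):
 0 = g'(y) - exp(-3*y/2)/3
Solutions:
 g(y) = C1 - 2*exp(-3*y/2)/9


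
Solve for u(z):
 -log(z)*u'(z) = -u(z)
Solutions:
 u(z) = C1*exp(li(z))


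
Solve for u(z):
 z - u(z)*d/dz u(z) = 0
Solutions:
 u(z) = -sqrt(C1 + z^2)
 u(z) = sqrt(C1 + z^2)


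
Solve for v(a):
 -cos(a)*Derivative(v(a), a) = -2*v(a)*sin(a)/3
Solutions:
 v(a) = C1/cos(a)^(2/3)


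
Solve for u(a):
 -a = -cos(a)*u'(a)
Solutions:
 u(a) = C1 + Integral(a/cos(a), a)


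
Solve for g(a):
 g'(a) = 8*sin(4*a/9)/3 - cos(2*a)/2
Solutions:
 g(a) = C1 - sin(2*a)/4 - 6*cos(4*a/9)


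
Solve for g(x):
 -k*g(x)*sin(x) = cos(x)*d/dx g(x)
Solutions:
 g(x) = C1*exp(k*log(cos(x)))


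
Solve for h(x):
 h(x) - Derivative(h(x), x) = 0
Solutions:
 h(x) = C1*exp(x)


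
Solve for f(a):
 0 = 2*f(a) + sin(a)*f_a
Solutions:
 f(a) = C1*(cos(a) + 1)/(cos(a) - 1)


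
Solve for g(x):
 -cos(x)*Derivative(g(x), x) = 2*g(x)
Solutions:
 g(x) = C1*(sin(x) - 1)/(sin(x) + 1)


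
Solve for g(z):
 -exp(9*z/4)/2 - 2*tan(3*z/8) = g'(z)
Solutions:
 g(z) = C1 - 2*exp(9*z/4)/9 + 16*log(cos(3*z/8))/3


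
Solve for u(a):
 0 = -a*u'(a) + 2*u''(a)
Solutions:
 u(a) = C1 + C2*erfi(a/2)


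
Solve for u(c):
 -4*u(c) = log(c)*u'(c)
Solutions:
 u(c) = C1*exp(-4*li(c))


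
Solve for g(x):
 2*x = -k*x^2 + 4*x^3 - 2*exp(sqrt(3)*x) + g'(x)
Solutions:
 g(x) = C1 + k*x^3/3 - x^4 + x^2 + 2*sqrt(3)*exp(sqrt(3)*x)/3


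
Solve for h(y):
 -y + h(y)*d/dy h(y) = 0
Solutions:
 h(y) = -sqrt(C1 + y^2)
 h(y) = sqrt(C1 + y^2)


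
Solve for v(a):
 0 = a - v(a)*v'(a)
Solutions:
 v(a) = -sqrt(C1 + a^2)
 v(a) = sqrt(C1 + a^2)


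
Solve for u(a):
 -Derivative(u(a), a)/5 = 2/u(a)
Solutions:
 u(a) = -sqrt(C1 - 20*a)
 u(a) = sqrt(C1 - 20*a)


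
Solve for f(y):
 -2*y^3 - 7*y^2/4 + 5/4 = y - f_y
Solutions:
 f(y) = C1 + y^4/2 + 7*y^3/12 + y^2/2 - 5*y/4


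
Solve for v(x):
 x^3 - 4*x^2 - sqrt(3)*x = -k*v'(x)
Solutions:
 v(x) = C1 - x^4/(4*k) + 4*x^3/(3*k) + sqrt(3)*x^2/(2*k)


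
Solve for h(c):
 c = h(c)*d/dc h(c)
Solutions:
 h(c) = -sqrt(C1 + c^2)
 h(c) = sqrt(C1 + c^2)


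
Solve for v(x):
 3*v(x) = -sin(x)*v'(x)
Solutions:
 v(x) = C1*(cos(x) + 1)^(3/2)/(cos(x) - 1)^(3/2)


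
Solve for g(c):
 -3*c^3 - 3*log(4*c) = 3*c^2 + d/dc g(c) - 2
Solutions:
 g(c) = C1 - 3*c^4/4 - c^3 - 3*c*log(c) - c*log(64) + 5*c


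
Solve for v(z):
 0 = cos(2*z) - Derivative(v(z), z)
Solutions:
 v(z) = C1 + sin(2*z)/2


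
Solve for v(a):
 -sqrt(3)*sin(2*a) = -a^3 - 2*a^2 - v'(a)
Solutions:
 v(a) = C1 - a^4/4 - 2*a^3/3 - sqrt(3)*cos(2*a)/2


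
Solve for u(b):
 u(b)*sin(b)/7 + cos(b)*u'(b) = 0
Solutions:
 u(b) = C1*cos(b)^(1/7)


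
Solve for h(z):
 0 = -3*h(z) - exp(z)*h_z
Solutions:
 h(z) = C1*exp(3*exp(-z))


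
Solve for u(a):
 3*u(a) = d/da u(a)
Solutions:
 u(a) = C1*exp(3*a)


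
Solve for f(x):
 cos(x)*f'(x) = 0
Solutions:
 f(x) = C1


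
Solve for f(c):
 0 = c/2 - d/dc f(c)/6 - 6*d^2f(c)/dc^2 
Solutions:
 f(c) = C1 + C2*exp(-c/36) + 3*c^2/2 - 108*c


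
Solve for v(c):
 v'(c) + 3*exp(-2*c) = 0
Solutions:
 v(c) = C1 + 3*exp(-2*c)/2


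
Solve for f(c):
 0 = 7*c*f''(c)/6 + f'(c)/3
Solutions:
 f(c) = C1 + C2*c^(5/7)


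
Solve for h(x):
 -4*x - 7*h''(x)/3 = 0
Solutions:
 h(x) = C1 + C2*x - 2*x^3/7


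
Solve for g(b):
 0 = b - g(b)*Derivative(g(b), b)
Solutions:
 g(b) = -sqrt(C1 + b^2)
 g(b) = sqrt(C1 + b^2)


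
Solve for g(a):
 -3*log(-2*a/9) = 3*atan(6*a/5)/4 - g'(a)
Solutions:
 g(a) = C1 + 3*a*log(-a) + 3*a*atan(6*a/5)/4 - 6*a*log(3) - 3*a + 3*a*log(2) - 5*log(36*a^2 + 25)/16


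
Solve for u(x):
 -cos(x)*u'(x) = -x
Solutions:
 u(x) = C1 + Integral(x/cos(x), x)


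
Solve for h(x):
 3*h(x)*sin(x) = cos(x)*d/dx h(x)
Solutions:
 h(x) = C1/cos(x)^3


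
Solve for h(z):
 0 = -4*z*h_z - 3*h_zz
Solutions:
 h(z) = C1 + C2*erf(sqrt(6)*z/3)


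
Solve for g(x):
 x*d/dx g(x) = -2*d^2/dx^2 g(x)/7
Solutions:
 g(x) = C1 + C2*erf(sqrt(7)*x/2)


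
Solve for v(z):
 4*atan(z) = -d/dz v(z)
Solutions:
 v(z) = C1 - 4*z*atan(z) + 2*log(z^2 + 1)


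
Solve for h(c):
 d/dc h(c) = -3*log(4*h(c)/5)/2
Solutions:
 2*Integral(1/(log(_y) - log(5) + 2*log(2)), (_y, h(c)))/3 = C1 - c


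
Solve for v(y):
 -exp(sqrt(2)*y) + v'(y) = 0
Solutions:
 v(y) = C1 + sqrt(2)*exp(sqrt(2)*y)/2


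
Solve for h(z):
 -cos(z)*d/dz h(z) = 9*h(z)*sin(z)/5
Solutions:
 h(z) = C1*cos(z)^(9/5)


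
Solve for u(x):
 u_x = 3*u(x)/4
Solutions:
 u(x) = C1*exp(3*x/4)


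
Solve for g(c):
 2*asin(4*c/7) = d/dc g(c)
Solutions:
 g(c) = C1 + 2*c*asin(4*c/7) + sqrt(49 - 16*c^2)/2


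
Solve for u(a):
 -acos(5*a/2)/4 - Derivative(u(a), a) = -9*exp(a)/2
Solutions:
 u(a) = C1 - a*acos(5*a/2)/4 + sqrt(4 - 25*a^2)/20 + 9*exp(a)/2


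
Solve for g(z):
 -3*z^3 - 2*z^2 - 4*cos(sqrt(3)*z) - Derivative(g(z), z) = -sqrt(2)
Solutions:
 g(z) = C1 - 3*z^4/4 - 2*z^3/3 + sqrt(2)*z - 4*sqrt(3)*sin(sqrt(3)*z)/3


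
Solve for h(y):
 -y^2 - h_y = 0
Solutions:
 h(y) = C1 - y^3/3


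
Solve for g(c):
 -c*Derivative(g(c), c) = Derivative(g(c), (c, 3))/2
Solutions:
 g(c) = C1 + Integral(C2*airyai(-2^(1/3)*c) + C3*airybi(-2^(1/3)*c), c)


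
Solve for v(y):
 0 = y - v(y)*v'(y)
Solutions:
 v(y) = -sqrt(C1 + y^2)
 v(y) = sqrt(C1 + y^2)


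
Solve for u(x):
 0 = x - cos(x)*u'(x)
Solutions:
 u(x) = C1 + Integral(x/cos(x), x)


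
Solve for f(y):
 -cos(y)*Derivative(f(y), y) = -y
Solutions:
 f(y) = C1 + Integral(y/cos(y), y)


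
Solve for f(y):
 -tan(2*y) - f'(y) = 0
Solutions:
 f(y) = C1 + log(cos(2*y))/2


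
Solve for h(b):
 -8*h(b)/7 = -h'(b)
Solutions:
 h(b) = C1*exp(8*b/7)


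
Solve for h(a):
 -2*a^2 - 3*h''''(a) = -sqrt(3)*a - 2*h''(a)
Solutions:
 h(a) = C1 + C2*a + C3*exp(-sqrt(6)*a/3) + C4*exp(sqrt(6)*a/3) + a^4/12 - sqrt(3)*a^3/12 + 3*a^2/2


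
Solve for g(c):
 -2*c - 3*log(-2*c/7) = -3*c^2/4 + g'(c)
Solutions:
 g(c) = C1 + c^3/4 - c^2 - 3*c*log(-c) + 3*c*(-log(2) + 1 + log(7))


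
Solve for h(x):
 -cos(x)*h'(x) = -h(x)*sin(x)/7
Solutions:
 h(x) = C1/cos(x)^(1/7)


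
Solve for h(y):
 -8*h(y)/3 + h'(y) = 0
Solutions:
 h(y) = C1*exp(8*y/3)


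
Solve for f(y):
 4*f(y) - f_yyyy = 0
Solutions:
 f(y) = C1*exp(-sqrt(2)*y) + C2*exp(sqrt(2)*y) + C3*sin(sqrt(2)*y) + C4*cos(sqrt(2)*y)


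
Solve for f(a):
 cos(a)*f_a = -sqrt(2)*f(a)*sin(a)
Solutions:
 f(a) = C1*cos(a)^(sqrt(2))


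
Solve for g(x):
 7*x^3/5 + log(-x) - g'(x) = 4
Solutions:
 g(x) = C1 + 7*x^4/20 + x*log(-x) - 5*x


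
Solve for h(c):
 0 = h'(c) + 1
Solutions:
 h(c) = C1 - c


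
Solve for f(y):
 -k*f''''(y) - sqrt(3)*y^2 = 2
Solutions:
 f(y) = C1 + C2*y + C3*y^2 + C4*y^3 - sqrt(3)*y^6/(360*k) - y^4/(12*k)


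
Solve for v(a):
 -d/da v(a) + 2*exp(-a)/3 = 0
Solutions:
 v(a) = C1 - 2*exp(-a)/3


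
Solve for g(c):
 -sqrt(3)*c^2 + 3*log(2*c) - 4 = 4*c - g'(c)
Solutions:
 g(c) = C1 + sqrt(3)*c^3/3 + 2*c^2 - 3*c*log(c) - c*log(8) + 7*c


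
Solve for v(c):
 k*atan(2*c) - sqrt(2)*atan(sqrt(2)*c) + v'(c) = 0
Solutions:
 v(c) = C1 - k*(c*atan(2*c) - log(4*c^2 + 1)/4) + sqrt(2)*(c*atan(sqrt(2)*c) - sqrt(2)*log(2*c^2 + 1)/4)


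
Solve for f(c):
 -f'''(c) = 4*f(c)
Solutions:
 f(c) = C3*exp(-2^(2/3)*c) + (C1*sin(2^(2/3)*sqrt(3)*c/2) + C2*cos(2^(2/3)*sqrt(3)*c/2))*exp(2^(2/3)*c/2)


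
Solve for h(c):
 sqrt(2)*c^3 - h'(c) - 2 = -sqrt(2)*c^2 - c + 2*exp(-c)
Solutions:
 h(c) = C1 + sqrt(2)*c^4/4 + sqrt(2)*c^3/3 + c^2/2 - 2*c + 2*exp(-c)


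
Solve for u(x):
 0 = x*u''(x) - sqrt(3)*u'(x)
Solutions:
 u(x) = C1 + C2*x^(1 + sqrt(3))


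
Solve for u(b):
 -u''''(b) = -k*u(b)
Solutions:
 u(b) = C1*exp(-b*k^(1/4)) + C2*exp(b*k^(1/4)) + C3*exp(-I*b*k^(1/4)) + C4*exp(I*b*k^(1/4))


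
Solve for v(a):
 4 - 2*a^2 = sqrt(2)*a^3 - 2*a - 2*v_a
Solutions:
 v(a) = C1 + sqrt(2)*a^4/8 + a^3/3 - a^2/2 - 2*a


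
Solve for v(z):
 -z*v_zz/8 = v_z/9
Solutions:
 v(z) = C1 + C2*z^(1/9)


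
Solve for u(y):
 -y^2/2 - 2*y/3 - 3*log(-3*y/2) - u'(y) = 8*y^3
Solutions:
 u(y) = C1 - 2*y^4 - y^3/6 - y^2/3 - 3*y*log(-y) + 3*y*(-log(3) + log(2) + 1)


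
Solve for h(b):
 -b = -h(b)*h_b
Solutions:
 h(b) = -sqrt(C1 + b^2)
 h(b) = sqrt(C1 + b^2)


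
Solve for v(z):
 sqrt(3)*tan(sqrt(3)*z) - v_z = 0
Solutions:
 v(z) = C1 - log(cos(sqrt(3)*z))


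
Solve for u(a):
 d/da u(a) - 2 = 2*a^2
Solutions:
 u(a) = C1 + 2*a^3/3 + 2*a


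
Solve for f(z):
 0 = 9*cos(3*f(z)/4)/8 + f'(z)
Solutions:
 9*z/8 - 2*log(sin(3*f(z)/4) - 1)/3 + 2*log(sin(3*f(z)/4) + 1)/3 = C1


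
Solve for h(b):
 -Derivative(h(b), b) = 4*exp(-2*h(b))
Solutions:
 h(b) = log(-sqrt(C1 - 8*b))
 h(b) = log(C1 - 8*b)/2


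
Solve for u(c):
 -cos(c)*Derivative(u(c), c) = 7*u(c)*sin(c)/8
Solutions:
 u(c) = C1*cos(c)^(7/8)


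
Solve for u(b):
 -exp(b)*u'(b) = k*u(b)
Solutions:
 u(b) = C1*exp(k*exp(-b))


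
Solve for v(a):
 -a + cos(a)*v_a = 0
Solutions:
 v(a) = C1 + Integral(a/cos(a), a)


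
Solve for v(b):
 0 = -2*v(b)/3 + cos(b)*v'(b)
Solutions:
 v(b) = C1*(sin(b) + 1)^(1/3)/(sin(b) - 1)^(1/3)


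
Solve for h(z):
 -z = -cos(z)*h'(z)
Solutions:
 h(z) = C1 + Integral(z/cos(z), z)


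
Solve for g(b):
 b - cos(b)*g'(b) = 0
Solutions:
 g(b) = C1 + Integral(b/cos(b), b)


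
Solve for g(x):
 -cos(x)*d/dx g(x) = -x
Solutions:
 g(x) = C1 + Integral(x/cos(x), x)


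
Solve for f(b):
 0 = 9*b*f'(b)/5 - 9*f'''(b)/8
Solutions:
 f(b) = C1 + Integral(C2*airyai(2*5^(2/3)*b/5) + C3*airybi(2*5^(2/3)*b/5), b)


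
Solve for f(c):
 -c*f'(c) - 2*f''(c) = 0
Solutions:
 f(c) = C1 + C2*erf(c/2)


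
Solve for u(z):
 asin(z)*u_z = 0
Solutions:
 u(z) = C1


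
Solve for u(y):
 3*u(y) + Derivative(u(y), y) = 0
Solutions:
 u(y) = C1*exp(-3*y)


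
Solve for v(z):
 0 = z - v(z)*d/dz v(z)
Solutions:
 v(z) = -sqrt(C1 + z^2)
 v(z) = sqrt(C1 + z^2)


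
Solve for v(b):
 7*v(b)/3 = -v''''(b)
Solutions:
 v(b) = (C1*sin(sqrt(2)*3^(3/4)*7^(1/4)*b/6) + C2*cos(sqrt(2)*3^(3/4)*7^(1/4)*b/6))*exp(-sqrt(2)*3^(3/4)*7^(1/4)*b/6) + (C3*sin(sqrt(2)*3^(3/4)*7^(1/4)*b/6) + C4*cos(sqrt(2)*3^(3/4)*7^(1/4)*b/6))*exp(sqrt(2)*3^(3/4)*7^(1/4)*b/6)


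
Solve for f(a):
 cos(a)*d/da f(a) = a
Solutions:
 f(a) = C1 + Integral(a/cos(a), a)


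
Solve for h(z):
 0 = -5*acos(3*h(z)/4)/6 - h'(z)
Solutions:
 Integral(1/acos(3*_y/4), (_y, h(z))) = C1 - 5*z/6


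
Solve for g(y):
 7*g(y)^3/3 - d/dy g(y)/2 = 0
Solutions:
 g(y) = -sqrt(6)*sqrt(-1/(C1 + 14*y))/2
 g(y) = sqrt(6)*sqrt(-1/(C1 + 14*y))/2


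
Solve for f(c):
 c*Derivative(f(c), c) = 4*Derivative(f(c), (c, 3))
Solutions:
 f(c) = C1 + Integral(C2*airyai(2^(1/3)*c/2) + C3*airybi(2^(1/3)*c/2), c)


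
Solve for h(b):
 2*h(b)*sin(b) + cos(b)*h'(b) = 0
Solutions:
 h(b) = C1*cos(b)^2


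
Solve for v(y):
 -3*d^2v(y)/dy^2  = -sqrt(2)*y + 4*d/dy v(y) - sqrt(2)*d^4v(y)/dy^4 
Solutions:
 v(y) = C1 + C2*exp(-y*(sqrt(2)/(sqrt(2 - sqrt(2)/4) + sqrt(2))^(1/3) + 2*(sqrt(2 - sqrt(2)/4) + sqrt(2))^(1/3))/4)*sin(y*(-sqrt(6)/(sqrt(2 - sqrt(2)/4) + sqrt(2))^(1/3) + 2*sqrt(3)*(sqrt(2 - sqrt(2)/4) + sqrt(2))^(1/3))/4) + C3*exp(-y*(sqrt(2)/(sqrt(2 - sqrt(2)/4) + sqrt(2))^(1/3) + 2*(sqrt(2 - sqrt(2)/4) + sqrt(2))^(1/3))/4)*cos(y*(-sqrt(6)/(sqrt(2 - sqrt(2)/4) + sqrt(2))^(1/3) + 2*sqrt(3)*(sqrt(2 - sqrt(2)/4) + sqrt(2))^(1/3))/4) + C4*exp(y*(sqrt(2)/(2*(sqrt(2 - sqrt(2)/4) + sqrt(2))^(1/3)) + (sqrt(2 - sqrt(2)/4) + sqrt(2))^(1/3))) + sqrt(2)*y^2/8 - 3*sqrt(2)*y/16


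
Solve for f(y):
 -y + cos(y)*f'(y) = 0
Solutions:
 f(y) = C1 + Integral(y/cos(y), y)


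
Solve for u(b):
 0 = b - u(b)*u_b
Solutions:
 u(b) = -sqrt(C1 + b^2)
 u(b) = sqrt(C1 + b^2)


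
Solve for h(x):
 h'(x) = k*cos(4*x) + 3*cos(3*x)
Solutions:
 h(x) = C1 + k*sin(4*x)/4 + sin(3*x)


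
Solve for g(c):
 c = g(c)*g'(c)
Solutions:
 g(c) = -sqrt(C1 + c^2)
 g(c) = sqrt(C1 + c^2)


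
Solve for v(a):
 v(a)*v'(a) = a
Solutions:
 v(a) = -sqrt(C1 + a^2)
 v(a) = sqrt(C1 + a^2)


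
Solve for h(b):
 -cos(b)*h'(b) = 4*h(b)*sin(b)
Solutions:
 h(b) = C1*cos(b)^4


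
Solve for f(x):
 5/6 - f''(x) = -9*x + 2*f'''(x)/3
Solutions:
 f(x) = C1 + C2*x + C3*exp(-3*x/2) + 3*x^3/2 - 31*x^2/12


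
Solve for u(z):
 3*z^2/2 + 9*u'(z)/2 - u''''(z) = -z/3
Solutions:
 u(z) = C1 + C4*exp(6^(2/3)*z/2) - z^3/9 - z^2/27 + (C2*sin(3*2^(2/3)*3^(1/6)*z/4) + C3*cos(3*2^(2/3)*3^(1/6)*z/4))*exp(-6^(2/3)*z/4)


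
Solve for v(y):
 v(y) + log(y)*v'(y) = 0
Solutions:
 v(y) = C1*exp(-li(y))


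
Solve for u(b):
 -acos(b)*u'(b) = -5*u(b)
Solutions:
 u(b) = C1*exp(5*Integral(1/acos(b), b))


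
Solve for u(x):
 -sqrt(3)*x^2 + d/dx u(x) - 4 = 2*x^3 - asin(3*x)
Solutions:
 u(x) = C1 + x^4/2 + sqrt(3)*x^3/3 - x*asin(3*x) + 4*x - sqrt(1 - 9*x^2)/3


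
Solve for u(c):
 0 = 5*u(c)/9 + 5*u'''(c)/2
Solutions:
 u(c) = C3*exp(-6^(1/3)*c/3) + (C1*sin(2^(1/3)*3^(5/6)*c/6) + C2*cos(2^(1/3)*3^(5/6)*c/6))*exp(6^(1/3)*c/6)


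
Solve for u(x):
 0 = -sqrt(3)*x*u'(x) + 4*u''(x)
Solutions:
 u(x) = C1 + C2*erfi(sqrt(2)*3^(1/4)*x/4)


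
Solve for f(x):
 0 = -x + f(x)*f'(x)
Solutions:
 f(x) = -sqrt(C1 + x^2)
 f(x) = sqrt(C1 + x^2)


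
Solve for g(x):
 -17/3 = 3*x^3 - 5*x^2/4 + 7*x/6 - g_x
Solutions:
 g(x) = C1 + 3*x^4/4 - 5*x^3/12 + 7*x^2/12 + 17*x/3


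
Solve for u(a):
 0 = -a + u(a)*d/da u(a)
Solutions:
 u(a) = -sqrt(C1 + a^2)
 u(a) = sqrt(C1 + a^2)


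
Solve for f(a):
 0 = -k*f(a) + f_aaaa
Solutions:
 f(a) = C1*exp(-a*k^(1/4)) + C2*exp(a*k^(1/4)) + C3*exp(-I*a*k^(1/4)) + C4*exp(I*a*k^(1/4))


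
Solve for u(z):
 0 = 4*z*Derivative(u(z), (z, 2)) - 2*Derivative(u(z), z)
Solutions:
 u(z) = C1 + C2*z^(3/2)


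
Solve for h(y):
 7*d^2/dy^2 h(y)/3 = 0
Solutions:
 h(y) = C1 + C2*y


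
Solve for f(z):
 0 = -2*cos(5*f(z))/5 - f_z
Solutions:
 f(z) = -asin((C1 + exp(4*z))/(C1 - exp(4*z)))/5 + pi/5
 f(z) = asin((C1 + exp(4*z))/(C1 - exp(4*z)))/5


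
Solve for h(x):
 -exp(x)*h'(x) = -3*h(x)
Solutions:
 h(x) = C1*exp(-3*exp(-x))


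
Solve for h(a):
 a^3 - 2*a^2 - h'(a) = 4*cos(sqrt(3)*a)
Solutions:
 h(a) = C1 + a^4/4 - 2*a^3/3 - 4*sqrt(3)*sin(sqrt(3)*a)/3


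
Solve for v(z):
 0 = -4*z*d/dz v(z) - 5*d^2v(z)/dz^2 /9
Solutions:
 v(z) = C1 + C2*erf(3*sqrt(10)*z/5)


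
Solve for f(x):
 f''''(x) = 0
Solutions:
 f(x) = C1 + C2*x + C3*x^2 + C4*x^3


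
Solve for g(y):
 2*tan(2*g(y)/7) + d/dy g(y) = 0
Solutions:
 g(y) = -7*asin(C1*exp(-4*y/7))/2 + 7*pi/2
 g(y) = 7*asin(C1*exp(-4*y/7))/2


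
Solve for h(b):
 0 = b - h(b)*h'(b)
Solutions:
 h(b) = -sqrt(C1 + b^2)
 h(b) = sqrt(C1 + b^2)


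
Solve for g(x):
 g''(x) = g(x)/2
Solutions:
 g(x) = C1*exp(-sqrt(2)*x/2) + C2*exp(sqrt(2)*x/2)


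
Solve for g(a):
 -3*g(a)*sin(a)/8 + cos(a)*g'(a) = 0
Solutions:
 g(a) = C1/cos(a)^(3/8)


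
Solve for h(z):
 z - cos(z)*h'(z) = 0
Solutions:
 h(z) = C1 + Integral(z/cos(z), z)


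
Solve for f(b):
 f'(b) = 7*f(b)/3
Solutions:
 f(b) = C1*exp(7*b/3)


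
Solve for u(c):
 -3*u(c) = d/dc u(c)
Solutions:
 u(c) = C1*exp(-3*c)


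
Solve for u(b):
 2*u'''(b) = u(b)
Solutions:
 u(b) = C3*exp(2^(2/3)*b/2) + (C1*sin(2^(2/3)*sqrt(3)*b/4) + C2*cos(2^(2/3)*sqrt(3)*b/4))*exp(-2^(2/3)*b/4)


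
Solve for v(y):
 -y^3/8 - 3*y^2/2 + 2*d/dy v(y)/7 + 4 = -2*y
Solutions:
 v(y) = C1 + 7*y^4/64 + 7*y^3/4 - 7*y^2/2 - 14*y


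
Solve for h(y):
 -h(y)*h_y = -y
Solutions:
 h(y) = -sqrt(C1 + y^2)
 h(y) = sqrt(C1 + y^2)


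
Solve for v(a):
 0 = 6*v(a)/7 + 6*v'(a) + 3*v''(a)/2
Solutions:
 v(a) = C1*exp(2*a*(-1 + sqrt(42)/7)) + C2*exp(-2*a*(sqrt(42)/7 + 1))


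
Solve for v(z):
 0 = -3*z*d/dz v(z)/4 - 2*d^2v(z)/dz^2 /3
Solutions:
 v(z) = C1 + C2*erf(3*z/4)


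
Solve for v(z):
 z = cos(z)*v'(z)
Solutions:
 v(z) = C1 + Integral(z/cos(z), z)


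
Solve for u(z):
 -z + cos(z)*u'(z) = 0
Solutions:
 u(z) = C1 + Integral(z/cos(z), z)


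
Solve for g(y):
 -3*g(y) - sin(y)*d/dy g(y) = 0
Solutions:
 g(y) = C1*(cos(y) + 1)^(3/2)/(cos(y) - 1)^(3/2)


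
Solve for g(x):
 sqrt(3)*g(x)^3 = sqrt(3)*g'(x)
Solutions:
 g(x) = -sqrt(2)*sqrt(-1/(C1 + x))/2
 g(x) = sqrt(2)*sqrt(-1/(C1 + x))/2


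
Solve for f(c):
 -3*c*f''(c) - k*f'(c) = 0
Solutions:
 f(c) = C1 + c^(1 - re(k)/3)*(C2*sin(log(c)*Abs(im(k))/3) + C3*cos(log(c)*im(k)/3))


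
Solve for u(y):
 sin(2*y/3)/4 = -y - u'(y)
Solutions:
 u(y) = C1 - y^2/2 + 3*cos(2*y/3)/8


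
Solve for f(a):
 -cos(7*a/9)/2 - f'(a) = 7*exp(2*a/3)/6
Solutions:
 f(a) = C1 - 7*exp(2*a/3)/4 - 9*sin(7*a/9)/14


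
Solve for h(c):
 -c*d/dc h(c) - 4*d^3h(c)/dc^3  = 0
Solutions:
 h(c) = C1 + Integral(C2*airyai(-2^(1/3)*c/2) + C3*airybi(-2^(1/3)*c/2), c)


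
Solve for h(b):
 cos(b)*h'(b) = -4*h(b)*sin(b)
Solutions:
 h(b) = C1*cos(b)^4


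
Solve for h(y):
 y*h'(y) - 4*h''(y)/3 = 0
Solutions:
 h(y) = C1 + C2*erfi(sqrt(6)*y/4)


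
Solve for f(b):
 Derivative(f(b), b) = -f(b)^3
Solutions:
 f(b) = -sqrt(2)*sqrt(-1/(C1 - b))/2
 f(b) = sqrt(2)*sqrt(-1/(C1 - b))/2


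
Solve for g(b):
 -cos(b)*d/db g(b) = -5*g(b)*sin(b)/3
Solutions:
 g(b) = C1/cos(b)^(5/3)


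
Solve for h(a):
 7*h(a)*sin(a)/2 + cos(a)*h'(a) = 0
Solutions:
 h(a) = C1*cos(a)^(7/2)


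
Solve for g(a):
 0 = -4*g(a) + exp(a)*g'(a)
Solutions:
 g(a) = C1*exp(-4*exp(-a))


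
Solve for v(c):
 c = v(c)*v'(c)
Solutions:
 v(c) = -sqrt(C1 + c^2)
 v(c) = sqrt(C1 + c^2)


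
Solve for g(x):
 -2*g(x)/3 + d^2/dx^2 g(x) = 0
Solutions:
 g(x) = C1*exp(-sqrt(6)*x/3) + C2*exp(sqrt(6)*x/3)


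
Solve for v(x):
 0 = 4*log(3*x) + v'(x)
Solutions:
 v(x) = C1 - 4*x*log(x) - x*log(81) + 4*x


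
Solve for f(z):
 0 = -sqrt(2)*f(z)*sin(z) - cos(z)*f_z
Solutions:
 f(z) = C1*cos(z)^(sqrt(2))


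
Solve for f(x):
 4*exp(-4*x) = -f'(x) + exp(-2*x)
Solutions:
 f(x) = C1 - exp(-2*x)/2 + exp(-4*x)


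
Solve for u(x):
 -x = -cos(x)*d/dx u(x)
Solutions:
 u(x) = C1 + Integral(x/cos(x), x)


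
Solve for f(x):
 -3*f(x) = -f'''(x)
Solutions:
 f(x) = C3*exp(3^(1/3)*x) + (C1*sin(3^(5/6)*x/2) + C2*cos(3^(5/6)*x/2))*exp(-3^(1/3)*x/2)


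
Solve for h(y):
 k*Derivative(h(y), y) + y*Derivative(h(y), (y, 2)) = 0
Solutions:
 h(y) = C1 + y^(1 - re(k))*(C2*sin(log(y)*Abs(im(k))) + C3*cos(log(y)*im(k)))


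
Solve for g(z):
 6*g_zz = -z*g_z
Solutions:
 g(z) = C1 + C2*erf(sqrt(3)*z/6)


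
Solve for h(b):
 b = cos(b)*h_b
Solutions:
 h(b) = C1 + Integral(b/cos(b), b)


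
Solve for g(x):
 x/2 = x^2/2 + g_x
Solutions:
 g(x) = C1 - x^3/6 + x^2/4


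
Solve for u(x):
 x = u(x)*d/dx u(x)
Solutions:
 u(x) = -sqrt(C1 + x^2)
 u(x) = sqrt(C1 + x^2)


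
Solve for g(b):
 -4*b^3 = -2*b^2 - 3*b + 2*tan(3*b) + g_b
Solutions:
 g(b) = C1 - b^4 + 2*b^3/3 + 3*b^2/2 + 2*log(cos(3*b))/3


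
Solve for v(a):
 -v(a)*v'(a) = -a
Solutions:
 v(a) = -sqrt(C1 + a^2)
 v(a) = sqrt(C1 + a^2)


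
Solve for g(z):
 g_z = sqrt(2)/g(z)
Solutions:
 g(z) = -sqrt(C1 + 2*sqrt(2)*z)
 g(z) = sqrt(C1 + 2*sqrt(2)*z)


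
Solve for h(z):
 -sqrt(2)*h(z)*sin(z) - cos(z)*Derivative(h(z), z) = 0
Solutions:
 h(z) = C1*cos(z)^(sqrt(2))


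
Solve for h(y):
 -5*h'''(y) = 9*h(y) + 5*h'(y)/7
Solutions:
 h(y) = C1*exp(y*(-10*3^(2/3)*490^(1/3)/(3969 + sqrt(15755061))^(1/3) + 2100^(1/3)*(3969 + sqrt(15755061))^(1/3))/420)*sin(3^(1/6)*y*(30*490^(1/3)/(3969 + sqrt(15755061))^(1/3) + 3^(2/3)*700^(1/3)*(3969 + sqrt(15755061))^(1/3))/420) + C2*exp(y*(-10*3^(2/3)*490^(1/3)/(3969 + sqrt(15755061))^(1/3) + 2100^(1/3)*(3969 + sqrt(15755061))^(1/3))/420)*cos(3^(1/6)*y*(30*490^(1/3)/(3969 + sqrt(15755061))^(1/3) + 3^(2/3)*700^(1/3)*(3969 + sqrt(15755061))^(1/3))/420) + C3*exp(-y*(-10*3^(2/3)*490^(1/3)/(3969 + sqrt(15755061))^(1/3) + 2100^(1/3)*(3969 + sqrt(15755061))^(1/3))/210)


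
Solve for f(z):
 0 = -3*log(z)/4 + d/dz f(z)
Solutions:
 f(z) = C1 + 3*z*log(z)/4 - 3*z/4


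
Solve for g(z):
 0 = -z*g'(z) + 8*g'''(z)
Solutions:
 g(z) = C1 + Integral(C2*airyai(z/2) + C3*airybi(z/2), z)


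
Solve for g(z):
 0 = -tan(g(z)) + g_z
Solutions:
 g(z) = pi - asin(C1*exp(z))
 g(z) = asin(C1*exp(z))


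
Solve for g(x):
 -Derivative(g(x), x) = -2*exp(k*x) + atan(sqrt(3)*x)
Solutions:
 g(x) = C1 - x*atan(sqrt(3)*x) + 2*Piecewise((exp(k*x)/k, Ne(k, 0)), (x, True)) + sqrt(3)*log(3*x^2 + 1)/6


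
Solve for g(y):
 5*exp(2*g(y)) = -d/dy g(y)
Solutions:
 g(y) = log(-sqrt(-1/(C1 - 5*y))) - log(2)/2
 g(y) = log(-1/(C1 - 5*y))/2 - log(2)/2


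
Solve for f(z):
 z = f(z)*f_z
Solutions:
 f(z) = -sqrt(C1 + z^2)
 f(z) = sqrt(C1 + z^2)


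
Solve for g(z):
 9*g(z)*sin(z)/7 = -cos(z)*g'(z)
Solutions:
 g(z) = C1*cos(z)^(9/7)


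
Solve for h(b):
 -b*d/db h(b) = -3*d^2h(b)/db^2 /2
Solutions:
 h(b) = C1 + C2*erfi(sqrt(3)*b/3)


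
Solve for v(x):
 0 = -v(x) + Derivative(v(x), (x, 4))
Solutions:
 v(x) = C1*exp(-x) + C2*exp(x) + C3*sin(x) + C4*cos(x)


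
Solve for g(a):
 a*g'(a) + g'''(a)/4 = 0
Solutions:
 g(a) = C1 + Integral(C2*airyai(-2^(2/3)*a) + C3*airybi(-2^(2/3)*a), a)


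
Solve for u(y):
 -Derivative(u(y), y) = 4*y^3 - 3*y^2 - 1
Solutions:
 u(y) = C1 - y^4 + y^3 + y


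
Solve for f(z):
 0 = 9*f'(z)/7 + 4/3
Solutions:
 f(z) = C1 - 28*z/27


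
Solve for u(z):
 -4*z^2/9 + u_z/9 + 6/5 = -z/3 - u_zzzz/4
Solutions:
 u(z) = C1 + C4*exp(-2^(2/3)*3^(1/3)*z/3) + 4*z^3/3 - 3*z^2/2 - 54*z/5 + (C2*sin(2^(2/3)*3^(5/6)*z/6) + C3*cos(2^(2/3)*3^(5/6)*z/6))*exp(2^(2/3)*3^(1/3)*z/6)


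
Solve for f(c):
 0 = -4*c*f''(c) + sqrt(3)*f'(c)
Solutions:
 f(c) = C1 + C2*c^(sqrt(3)/4 + 1)


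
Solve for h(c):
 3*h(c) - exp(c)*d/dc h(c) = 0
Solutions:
 h(c) = C1*exp(-3*exp(-c))


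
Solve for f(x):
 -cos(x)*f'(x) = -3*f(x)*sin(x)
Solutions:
 f(x) = C1/cos(x)^3


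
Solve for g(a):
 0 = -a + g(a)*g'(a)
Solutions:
 g(a) = -sqrt(C1 + a^2)
 g(a) = sqrt(C1 + a^2)


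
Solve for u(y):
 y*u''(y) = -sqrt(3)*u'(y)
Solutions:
 u(y) = C1 + C2*y^(1 - sqrt(3))


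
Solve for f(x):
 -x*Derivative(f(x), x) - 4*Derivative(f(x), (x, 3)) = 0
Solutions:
 f(x) = C1 + Integral(C2*airyai(-2^(1/3)*x/2) + C3*airybi(-2^(1/3)*x/2), x)


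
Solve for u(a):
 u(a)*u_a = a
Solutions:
 u(a) = -sqrt(C1 + a^2)
 u(a) = sqrt(C1 + a^2)


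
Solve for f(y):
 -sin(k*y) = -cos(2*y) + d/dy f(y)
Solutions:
 f(y) = C1 + sin(2*y)/2 + cos(k*y)/k


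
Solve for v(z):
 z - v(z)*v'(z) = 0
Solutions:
 v(z) = -sqrt(C1 + z^2)
 v(z) = sqrt(C1 + z^2)


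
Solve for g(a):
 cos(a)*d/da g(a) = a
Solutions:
 g(a) = C1 + Integral(a/cos(a), a)


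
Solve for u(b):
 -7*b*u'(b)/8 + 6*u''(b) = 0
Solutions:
 u(b) = C1 + C2*erfi(sqrt(42)*b/24)


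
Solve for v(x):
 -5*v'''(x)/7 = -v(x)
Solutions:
 v(x) = C3*exp(5^(2/3)*7^(1/3)*x/5) + (C1*sin(sqrt(3)*5^(2/3)*7^(1/3)*x/10) + C2*cos(sqrt(3)*5^(2/3)*7^(1/3)*x/10))*exp(-5^(2/3)*7^(1/3)*x/10)


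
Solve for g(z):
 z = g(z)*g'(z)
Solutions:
 g(z) = -sqrt(C1 + z^2)
 g(z) = sqrt(C1 + z^2)


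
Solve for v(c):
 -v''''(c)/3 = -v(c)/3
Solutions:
 v(c) = C1*exp(-c) + C2*exp(c) + C3*sin(c) + C4*cos(c)


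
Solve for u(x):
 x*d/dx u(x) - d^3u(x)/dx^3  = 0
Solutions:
 u(x) = C1 + Integral(C2*airyai(x) + C3*airybi(x), x)


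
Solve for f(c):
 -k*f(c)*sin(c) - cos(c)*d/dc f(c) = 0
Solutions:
 f(c) = C1*exp(k*log(cos(c)))


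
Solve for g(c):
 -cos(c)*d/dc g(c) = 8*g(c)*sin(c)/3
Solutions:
 g(c) = C1*cos(c)^(8/3)


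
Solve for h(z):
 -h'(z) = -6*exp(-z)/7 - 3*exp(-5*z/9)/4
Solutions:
 h(z) = C1 - 6*exp(-z)/7 - 27*exp(-5*z/9)/20


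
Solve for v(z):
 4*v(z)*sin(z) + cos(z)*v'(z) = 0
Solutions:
 v(z) = C1*cos(z)^4


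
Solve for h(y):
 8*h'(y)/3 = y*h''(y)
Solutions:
 h(y) = C1 + C2*y^(11/3)


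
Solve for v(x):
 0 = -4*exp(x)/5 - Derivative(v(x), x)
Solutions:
 v(x) = C1 - 4*exp(x)/5


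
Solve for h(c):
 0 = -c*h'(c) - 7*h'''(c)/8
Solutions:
 h(c) = C1 + Integral(C2*airyai(-2*7^(2/3)*c/7) + C3*airybi(-2*7^(2/3)*c/7), c)


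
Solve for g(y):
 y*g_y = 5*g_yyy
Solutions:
 g(y) = C1 + Integral(C2*airyai(5^(2/3)*y/5) + C3*airybi(5^(2/3)*y/5), y)


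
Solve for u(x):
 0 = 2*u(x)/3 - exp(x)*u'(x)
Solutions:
 u(x) = C1*exp(-2*exp(-x)/3)


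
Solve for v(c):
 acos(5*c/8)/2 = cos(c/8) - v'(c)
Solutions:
 v(c) = C1 - c*acos(5*c/8)/2 + sqrt(64 - 25*c^2)/10 + 8*sin(c/8)


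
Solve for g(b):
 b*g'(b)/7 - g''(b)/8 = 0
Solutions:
 g(b) = C1 + C2*erfi(2*sqrt(7)*b/7)


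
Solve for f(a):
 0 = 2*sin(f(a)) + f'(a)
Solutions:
 f(a) = -acos((-C1 - exp(4*a))/(C1 - exp(4*a))) + 2*pi
 f(a) = acos((-C1 - exp(4*a))/(C1 - exp(4*a)))


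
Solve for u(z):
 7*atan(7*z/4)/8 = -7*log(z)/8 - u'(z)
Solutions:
 u(z) = C1 - 7*z*log(z)/8 - 7*z*atan(7*z/4)/8 + 7*z/8 + log(49*z^2 + 16)/4


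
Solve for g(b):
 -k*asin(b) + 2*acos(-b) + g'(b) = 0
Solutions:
 g(b) = C1 - 2*b*acos(-b) + k*(b*asin(b) + sqrt(1 - b^2)) - 2*sqrt(1 - b^2)


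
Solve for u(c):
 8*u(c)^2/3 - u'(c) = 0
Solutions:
 u(c) = -3/(C1 + 8*c)


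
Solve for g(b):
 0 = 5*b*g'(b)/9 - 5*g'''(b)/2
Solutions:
 g(b) = C1 + Integral(C2*airyai(6^(1/3)*b/3) + C3*airybi(6^(1/3)*b/3), b)


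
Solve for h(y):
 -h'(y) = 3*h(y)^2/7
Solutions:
 h(y) = 7/(C1 + 3*y)


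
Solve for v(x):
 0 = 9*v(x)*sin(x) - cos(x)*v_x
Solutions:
 v(x) = C1/cos(x)^9


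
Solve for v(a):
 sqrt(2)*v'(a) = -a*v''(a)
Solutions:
 v(a) = C1 + C2*a^(1 - sqrt(2))


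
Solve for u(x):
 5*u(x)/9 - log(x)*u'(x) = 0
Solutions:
 u(x) = C1*exp(5*li(x)/9)


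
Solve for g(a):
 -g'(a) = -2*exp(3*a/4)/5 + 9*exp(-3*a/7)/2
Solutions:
 g(a) = C1 + 8*exp(3*a/4)/15 + 21*exp(-3*a/7)/2


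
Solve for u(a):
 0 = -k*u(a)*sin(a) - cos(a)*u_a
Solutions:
 u(a) = C1*exp(k*log(cos(a)))


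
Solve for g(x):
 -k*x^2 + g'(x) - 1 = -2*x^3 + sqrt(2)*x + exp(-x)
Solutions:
 g(x) = C1 + k*x^3/3 - x^4/2 + sqrt(2)*x^2/2 + x - exp(-x)


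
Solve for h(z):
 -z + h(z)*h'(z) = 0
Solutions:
 h(z) = -sqrt(C1 + z^2)
 h(z) = sqrt(C1 + z^2)


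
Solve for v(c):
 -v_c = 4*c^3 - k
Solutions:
 v(c) = C1 - c^4 + c*k


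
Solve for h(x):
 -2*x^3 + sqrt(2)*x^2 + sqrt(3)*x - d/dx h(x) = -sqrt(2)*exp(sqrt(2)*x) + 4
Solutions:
 h(x) = C1 - x^4/2 + sqrt(2)*x^3/3 + sqrt(3)*x^2/2 - 4*x + exp(sqrt(2)*x)


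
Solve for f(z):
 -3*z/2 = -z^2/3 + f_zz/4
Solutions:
 f(z) = C1 + C2*z + z^4/9 - z^3


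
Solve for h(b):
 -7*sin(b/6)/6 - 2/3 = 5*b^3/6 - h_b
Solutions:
 h(b) = C1 + 5*b^4/24 + 2*b/3 - 7*cos(b/6)


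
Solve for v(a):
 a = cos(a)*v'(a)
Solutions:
 v(a) = C1 + Integral(a/cos(a), a)


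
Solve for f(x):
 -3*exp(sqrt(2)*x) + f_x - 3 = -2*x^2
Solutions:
 f(x) = C1 - 2*x^3/3 + 3*x + 3*sqrt(2)*exp(sqrt(2)*x)/2


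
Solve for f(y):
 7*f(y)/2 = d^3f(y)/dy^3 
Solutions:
 f(y) = C3*exp(2^(2/3)*7^(1/3)*y/2) + (C1*sin(2^(2/3)*sqrt(3)*7^(1/3)*y/4) + C2*cos(2^(2/3)*sqrt(3)*7^(1/3)*y/4))*exp(-2^(2/3)*7^(1/3)*y/4)


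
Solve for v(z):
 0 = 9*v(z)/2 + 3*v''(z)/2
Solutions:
 v(z) = C1*sin(sqrt(3)*z) + C2*cos(sqrt(3)*z)


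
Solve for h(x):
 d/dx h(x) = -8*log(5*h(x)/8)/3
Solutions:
 -3*Integral(1/(-log(_y) - log(5) + 3*log(2)), (_y, h(x)))/8 = C1 - x


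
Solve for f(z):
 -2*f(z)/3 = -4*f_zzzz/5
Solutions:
 f(z) = C1*exp(-5^(1/4)*6^(3/4)*z/6) + C2*exp(5^(1/4)*6^(3/4)*z/6) + C3*sin(5^(1/4)*6^(3/4)*z/6) + C4*cos(5^(1/4)*6^(3/4)*z/6)


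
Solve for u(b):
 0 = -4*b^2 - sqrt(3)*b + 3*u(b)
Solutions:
 u(b) = b*(4*b + sqrt(3))/3


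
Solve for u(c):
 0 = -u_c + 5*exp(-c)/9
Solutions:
 u(c) = C1 - 5*exp(-c)/9


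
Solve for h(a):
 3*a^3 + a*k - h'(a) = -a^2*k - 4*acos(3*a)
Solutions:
 h(a) = C1 + 3*a^4/4 + a^3*k/3 + a^2*k/2 + 4*a*acos(3*a) - 4*sqrt(1 - 9*a^2)/3


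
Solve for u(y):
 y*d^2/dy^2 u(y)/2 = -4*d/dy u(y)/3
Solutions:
 u(y) = C1 + C2/y^(5/3)


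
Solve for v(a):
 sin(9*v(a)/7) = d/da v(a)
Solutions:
 -a + 7*log(cos(9*v(a)/7) - 1)/18 - 7*log(cos(9*v(a)/7) + 1)/18 = C1


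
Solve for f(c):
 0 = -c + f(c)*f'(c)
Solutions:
 f(c) = -sqrt(C1 + c^2)
 f(c) = sqrt(C1 + c^2)


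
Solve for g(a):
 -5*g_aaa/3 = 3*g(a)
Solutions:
 g(a) = C3*exp(-15^(2/3)*a/5) + (C1*sin(3*3^(1/6)*5^(2/3)*a/10) + C2*cos(3*3^(1/6)*5^(2/3)*a/10))*exp(15^(2/3)*a/10)


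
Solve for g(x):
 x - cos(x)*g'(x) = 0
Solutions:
 g(x) = C1 + Integral(x/cos(x), x)


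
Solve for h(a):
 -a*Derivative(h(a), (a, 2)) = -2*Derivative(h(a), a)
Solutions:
 h(a) = C1 + C2*a^3


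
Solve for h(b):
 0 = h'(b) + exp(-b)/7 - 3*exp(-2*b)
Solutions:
 h(b) = C1 + exp(-b)/7 - 3*exp(-2*b)/2


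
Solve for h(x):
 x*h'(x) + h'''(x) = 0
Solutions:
 h(x) = C1 + Integral(C2*airyai(-x) + C3*airybi(-x), x)


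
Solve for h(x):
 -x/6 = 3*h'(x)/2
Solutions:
 h(x) = C1 - x^2/18


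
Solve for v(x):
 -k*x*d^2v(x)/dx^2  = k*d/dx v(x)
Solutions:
 v(x) = C1 + C2*log(x)


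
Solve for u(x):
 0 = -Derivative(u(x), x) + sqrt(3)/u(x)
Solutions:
 u(x) = -sqrt(C1 + 2*sqrt(3)*x)
 u(x) = sqrt(C1 + 2*sqrt(3)*x)


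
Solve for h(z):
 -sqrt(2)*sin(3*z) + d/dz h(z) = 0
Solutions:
 h(z) = C1 - sqrt(2)*cos(3*z)/3


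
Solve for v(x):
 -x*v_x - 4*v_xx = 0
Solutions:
 v(x) = C1 + C2*erf(sqrt(2)*x/4)


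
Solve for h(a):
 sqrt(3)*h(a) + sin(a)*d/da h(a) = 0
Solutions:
 h(a) = C1*(cos(a) + 1)^(sqrt(3)/2)/(cos(a) - 1)^(sqrt(3)/2)


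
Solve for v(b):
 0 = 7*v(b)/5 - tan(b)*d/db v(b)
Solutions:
 v(b) = C1*sin(b)^(7/5)


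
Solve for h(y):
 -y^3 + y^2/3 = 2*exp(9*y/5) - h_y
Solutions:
 h(y) = C1 + y^4/4 - y^3/9 + 10*exp(9*y/5)/9


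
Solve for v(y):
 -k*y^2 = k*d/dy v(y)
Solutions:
 v(y) = C1 - y^3/3


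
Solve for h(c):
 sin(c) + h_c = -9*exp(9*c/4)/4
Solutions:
 h(c) = C1 - exp(c)^(9/4) + cos(c)


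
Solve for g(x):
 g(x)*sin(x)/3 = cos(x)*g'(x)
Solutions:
 g(x) = C1/cos(x)^(1/3)


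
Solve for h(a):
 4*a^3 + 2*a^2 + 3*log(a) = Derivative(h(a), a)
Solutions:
 h(a) = C1 + a^4 + 2*a^3/3 + 3*a*log(a) - 3*a


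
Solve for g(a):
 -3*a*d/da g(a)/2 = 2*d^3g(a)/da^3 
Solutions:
 g(a) = C1 + Integral(C2*airyai(-6^(1/3)*a/2) + C3*airybi(-6^(1/3)*a/2), a)


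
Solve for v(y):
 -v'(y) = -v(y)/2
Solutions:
 v(y) = C1*exp(y/2)


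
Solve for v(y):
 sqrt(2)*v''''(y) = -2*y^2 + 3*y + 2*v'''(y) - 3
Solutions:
 v(y) = C1 + C2*y + C3*y^2 + C4*exp(sqrt(2)*y) + y^5/60 + y^4*(-3 + 2*sqrt(2))/48 + y^3*(10 - 3*sqrt(2))/24


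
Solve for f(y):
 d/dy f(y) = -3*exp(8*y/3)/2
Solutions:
 f(y) = C1 - 9*exp(8*y/3)/16


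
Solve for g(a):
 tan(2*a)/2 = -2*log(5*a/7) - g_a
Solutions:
 g(a) = C1 - 2*a*log(a) - 2*a*log(5) + 2*a + 2*a*log(7) + log(cos(2*a))/4


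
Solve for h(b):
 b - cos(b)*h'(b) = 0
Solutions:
 h(b) = C1 + Integral(b/cos(b), b)


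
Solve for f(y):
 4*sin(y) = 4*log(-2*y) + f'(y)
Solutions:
 f(y) = C1 - 4*y*log(-y) - 4*y*log(2) + 4*y - 4*cos(y)


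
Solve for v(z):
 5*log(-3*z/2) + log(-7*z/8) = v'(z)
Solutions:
 v(z) = C1 + 6*z*log(-z) + z*(-6 - 8*log(2) + log(1701))


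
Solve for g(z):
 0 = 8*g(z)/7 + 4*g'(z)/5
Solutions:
 g(z) = C1*exp(-10*z/7)


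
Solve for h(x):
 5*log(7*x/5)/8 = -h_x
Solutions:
 h(x) = C1 - 5*x*log(x)/8 - 5*x*log(7)/8 + 5*x/8 + 5*x*log(5)/8


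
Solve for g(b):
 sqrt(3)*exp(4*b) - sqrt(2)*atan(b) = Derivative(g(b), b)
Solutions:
 g(b) = C1 - sqrt(2)*(b*atan(b) - log(b^2 + 1)/2) + sqrt(3)*exp(4*b)/4


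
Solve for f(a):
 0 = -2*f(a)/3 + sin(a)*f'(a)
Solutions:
 f(a) = C1*(cos(a) - 1)^(1/3)/(cos(a) + 1)^(1/3)


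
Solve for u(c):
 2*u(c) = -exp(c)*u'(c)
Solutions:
 u(c) = C1*exp(2*exp(-c))


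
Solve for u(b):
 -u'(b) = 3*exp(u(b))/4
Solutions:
 u(b) = log(1/(C1 + 3*b)) + 2*log(2)


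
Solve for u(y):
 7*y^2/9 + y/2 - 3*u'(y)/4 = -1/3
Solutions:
 u(y) = C1 + 28*y^3/81 + y^2/3 + 4*y/9


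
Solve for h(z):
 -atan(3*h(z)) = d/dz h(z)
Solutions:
 Integral(1/atan(3*_y), (_y, h(z))) = C1 - z


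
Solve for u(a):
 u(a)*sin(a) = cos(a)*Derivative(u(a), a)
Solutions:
 u(a) = C1/cos(a)


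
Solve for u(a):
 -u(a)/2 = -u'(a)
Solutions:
 u(a) = C1*exp(a/2)


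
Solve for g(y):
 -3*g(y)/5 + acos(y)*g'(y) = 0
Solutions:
 g(y) = C1*exp(3*Integral(1/acos(y), y)/5)


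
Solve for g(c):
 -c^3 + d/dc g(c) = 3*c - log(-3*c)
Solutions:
 g(c) = C1 + c^4/4 + 3*c^2/2 - c*log(-c) + c*(1 - log(3))


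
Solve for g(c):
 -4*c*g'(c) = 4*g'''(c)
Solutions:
 g(c) = C1 + Integral(C2*airyai(-c) + C3*airybi(-c), c)


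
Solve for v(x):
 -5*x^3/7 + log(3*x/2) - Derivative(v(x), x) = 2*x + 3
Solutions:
 v(x) = C1 - 5*x^4/28 - x^2 + x*log(x) - 4*x + x*log(3/2)


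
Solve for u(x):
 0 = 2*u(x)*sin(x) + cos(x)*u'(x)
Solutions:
 u(x) = C1*cos(x)^2


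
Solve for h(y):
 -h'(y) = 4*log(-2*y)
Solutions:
 h(y) = C1 - 4*y*log(-y) + 4*y*(1 - log(2))


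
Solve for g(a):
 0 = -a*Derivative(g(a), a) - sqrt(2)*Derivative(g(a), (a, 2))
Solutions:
 g(a) = C1 + C2*erf(2^(1/4)*a/2)


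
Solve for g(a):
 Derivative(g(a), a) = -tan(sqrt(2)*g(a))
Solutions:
 g(a) = sqrt(2)*(pi - asin(C1*exp(-sqrt(2)*a)))/2
 g(a) = sqrt(2)*asin(C1*exp(-sqrt(2)*a))/2


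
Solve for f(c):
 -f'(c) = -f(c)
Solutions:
 f(c) = C1*exp(c)


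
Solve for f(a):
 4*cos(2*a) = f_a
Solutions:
 f(a) = C1 + 2*sin(2*a)


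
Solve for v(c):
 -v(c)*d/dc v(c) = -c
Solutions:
 v(c) = -sqrt(C1 + c^2)
 v(c) = sqrt(C1 + c^2)


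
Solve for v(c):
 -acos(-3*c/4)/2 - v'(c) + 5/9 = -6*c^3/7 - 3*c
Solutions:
 v(c) = C1 + 3*c^4/14 + 3*c^2/2 - c*acos(-3*c/4)/2 + 5*c/9 - sqrt(16 - 9*c^2)/6


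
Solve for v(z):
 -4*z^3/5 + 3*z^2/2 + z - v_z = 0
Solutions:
 v(z) = C1 - z^4/5 + z^3/2 + z^2/2


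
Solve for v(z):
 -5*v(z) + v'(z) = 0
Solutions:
 v(z) = C1*exp(5*z)


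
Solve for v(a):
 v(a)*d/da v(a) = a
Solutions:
 v(a) = -sqrt(C1 + a^2)
 v(a) = sqrt(C1 + a^2)


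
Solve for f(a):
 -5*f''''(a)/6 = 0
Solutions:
 f(a) = C1 + C2*a + C3*a^2 + C4*a^3


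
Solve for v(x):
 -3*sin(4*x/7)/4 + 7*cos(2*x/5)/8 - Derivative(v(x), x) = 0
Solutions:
 v(x) = C1 + 35*sin(2*x/5)/16 + 21*cos(4*x/7)/16


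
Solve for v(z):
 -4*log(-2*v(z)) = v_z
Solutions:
 Integral(1/(log(-_y) + log(2)), (_y, v(z)))/4 = C1 - z


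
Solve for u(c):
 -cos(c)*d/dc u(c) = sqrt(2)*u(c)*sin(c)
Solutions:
 u(c) = C1*cos(c)^(sqrt(2))


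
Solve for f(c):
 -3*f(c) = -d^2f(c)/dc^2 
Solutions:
 f(c) = C1*exp(-sqrt(3)*c) + C2*exp(sqrt(3)*c)


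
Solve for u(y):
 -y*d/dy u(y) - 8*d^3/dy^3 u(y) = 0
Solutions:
 u(y) = C1 + Integral(C2*airyai(-y/2) + C3*airybi(-y/2), y)


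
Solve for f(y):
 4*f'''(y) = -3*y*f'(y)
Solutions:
 f(y) = C1 + Integral(C2*airyai(-6^(1/3)*y/2) + C3*airybi(-6^(1/3)*y/2), y)


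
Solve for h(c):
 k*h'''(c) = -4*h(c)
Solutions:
 h(c) = C1*exp(2^(2/3)*c*(-1/k)^(1/3)) + C2*exp(2^(2/3)*c*(-1/k)^(1/3)*(-1 + sqrt(3)*I)/2) + C3*exp(-2^(2/3)*c*(-1/k)^(1/3)*(1 + sqrt(3)*I)/2)


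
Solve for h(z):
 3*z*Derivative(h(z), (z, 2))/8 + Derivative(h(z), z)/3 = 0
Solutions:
 h(z) = C1 + C2*z^(1/9)


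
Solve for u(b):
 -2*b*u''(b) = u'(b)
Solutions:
 u(b) = C1 + C2*sqrt(b)


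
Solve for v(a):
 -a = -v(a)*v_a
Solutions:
 v(a) = -sqrt(C1 + a^2)
 v(a) = sqrt(C1 + a^2)


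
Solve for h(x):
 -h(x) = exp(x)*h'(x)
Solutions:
 h(x) = C1*exp(exp(-x))


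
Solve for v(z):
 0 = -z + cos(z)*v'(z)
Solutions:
 v(z) = C1 + Integral(z/cos(z), z)


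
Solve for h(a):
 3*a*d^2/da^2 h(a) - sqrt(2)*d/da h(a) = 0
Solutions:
 h(a) = C1 + C2*a^(sqrt(2)/3 + 1)


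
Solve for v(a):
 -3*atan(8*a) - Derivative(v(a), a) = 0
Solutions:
 v(a) = C1 - 3*a*atan(8*a) + 3*log(64*a^2 + 1)/16


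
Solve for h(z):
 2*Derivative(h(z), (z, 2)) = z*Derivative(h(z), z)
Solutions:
 h(z) = C1 + C2*erfi(z/2)


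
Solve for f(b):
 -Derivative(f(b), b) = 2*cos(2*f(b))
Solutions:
 f(b) = -asin((C1 + exp(8*b))/(C1 - exp(8*b)))/2 + pi/2
 f(b) = asin((C1 + exp(8*b))/(C1 - exp(8*b)))/2


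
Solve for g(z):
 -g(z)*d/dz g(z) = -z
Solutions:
 g(z) = -sqrt(C1 + z^2)
 g(z) = sqrt(C1 + z^2)


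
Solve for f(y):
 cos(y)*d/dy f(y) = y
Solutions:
 f(y) = C1 + Integral(y/cos(y), y)


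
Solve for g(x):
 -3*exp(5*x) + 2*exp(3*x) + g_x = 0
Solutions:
 g(x) = C1 + 3*exp(5*x)/5 - 2*exp(3*x)/3


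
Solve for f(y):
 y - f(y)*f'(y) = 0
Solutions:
 f(y) = -sqrt(C1 + y^2)
 f(y) = sqrt(C1 + y^2)


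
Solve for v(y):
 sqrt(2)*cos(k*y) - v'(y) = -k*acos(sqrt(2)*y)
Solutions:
 v(y) = C1 + k*(y*acos(sqrt(2)*y) - sqrt(2)*sqrt(1 - 2*y^2)/2) + sqrt(2)*Piecewise((sin(k*y)/k, Ne(k, 0)), (y, True))


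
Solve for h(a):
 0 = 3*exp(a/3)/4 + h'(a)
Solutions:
 h(a) = C1 - 9*exp(a/3)/4


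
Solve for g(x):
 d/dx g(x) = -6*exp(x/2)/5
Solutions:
 g(x) = C1 - 12*exp(x/2)/5


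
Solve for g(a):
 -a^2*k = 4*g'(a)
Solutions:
 g(a) = C1 - a^3*k/12


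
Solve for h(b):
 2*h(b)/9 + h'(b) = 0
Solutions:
 h(b) = C1*exp(-2*b/9)


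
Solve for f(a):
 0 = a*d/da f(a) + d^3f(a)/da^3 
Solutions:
 f(a) = C1 + Integral(C2*airyai(-a) + C3*airybi(-a), a)


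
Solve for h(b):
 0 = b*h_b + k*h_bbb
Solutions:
 h(b) = C1 + Integral(C2*airyai(b*(-1/k)^(1/3)) + C3*airybi(b*(-1/k)^(1/3)), b)


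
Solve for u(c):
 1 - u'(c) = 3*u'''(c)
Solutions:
 u(c) = C1 + C2*sin(sqrt(3)*c/3) + C3*cos(sqrt(3)*c/3) + c


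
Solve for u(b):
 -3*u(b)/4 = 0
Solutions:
 u(b) = 0


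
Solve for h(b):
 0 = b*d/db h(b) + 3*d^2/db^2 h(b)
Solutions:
 h(b) = C1 + C2*erf(sqrt(6)*b/6)


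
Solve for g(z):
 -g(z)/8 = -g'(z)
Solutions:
 g(z) = C1*exp(z/8)


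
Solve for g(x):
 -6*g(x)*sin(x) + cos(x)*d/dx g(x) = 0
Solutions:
 g(x) = C1/cos(x)^6


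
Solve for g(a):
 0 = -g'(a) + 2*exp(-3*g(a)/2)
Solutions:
 g(a) = 2*log(C1 + 3*a)/3
 g(a) = 2*log((-1 - sqrt(3)*I)*(C1 + 3*a)^(1/3)/2)
 g(a) = 2*log((-1 + sqrt(3)*I)*(C1 + 3*a)^(1/3)/2)
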